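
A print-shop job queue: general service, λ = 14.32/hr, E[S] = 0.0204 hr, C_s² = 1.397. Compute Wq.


ρ = λ·E[S] = 14.32·0.0204 = 0.2921
E[S²] = E[S]²(1+C_s²) = 0.0204²·(1+1.397) = 0.0009975
Wq = λ·E[S²]/(2(1−ρ)) = 14.32·0.0009975/(2·0.7079) = 0.01009 hr

Final: 0.01009 hr


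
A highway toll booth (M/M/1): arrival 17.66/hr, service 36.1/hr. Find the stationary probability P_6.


ρ = 17.66/36.1 = 0.4892
P_n = (1−ρ)·ρ^n = (1 − 0.4892)·0.4892^6 = 0.5108·0.013706 = 0.007001

Final: 0.007001


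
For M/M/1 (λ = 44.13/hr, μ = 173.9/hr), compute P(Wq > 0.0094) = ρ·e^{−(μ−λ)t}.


ρ = 44.13/173.9 = 0.2538
P(Wq > t) = ρ·e^{−(μ−λ)t} = 0.2538·e^{−1.2198}
= 0.2538·0.295278 = 0.074932

Final: 0.074932


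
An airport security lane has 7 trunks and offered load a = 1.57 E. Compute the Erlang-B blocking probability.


B(c,a) = (a^c/c!) / Σ_{k=0}^{c} a^k/k!
a^7/7! = 0.004665
Σ terms (k=0..7): 1.00000 + 1.57000 + 1.23245 + 0.64498 + 0.25316 + 0.07949 + 0.02080 + 0.004665 = 4.805544
B = 0.004665/4.805544 = 0.0009708

Final: 0.0009708


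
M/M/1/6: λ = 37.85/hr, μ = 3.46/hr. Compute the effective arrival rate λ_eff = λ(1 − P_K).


ρ = 10.9393; P_K = (1−ρ)ρ^6/(1−ρ^7) = 0.908587
λ_eff = λ(1 − P_K) = 37.85·(1 − 0.908587) = 37.85·0.091413 = 3.4600 /hr

Final: 3.4600 /hr


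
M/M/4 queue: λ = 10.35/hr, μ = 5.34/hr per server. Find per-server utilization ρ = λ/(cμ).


ρ = λ/(cμ) = 10.35/(4·5.34) = 10.35/21.36 = 0.4846

Final: 0.4846


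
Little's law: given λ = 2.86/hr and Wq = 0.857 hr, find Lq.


Lq = λWq = 2.86·0.857 = 2.4510

Final: 2.4510


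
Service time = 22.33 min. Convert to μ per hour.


μ = 1/(service time) in consistent units.
1 hour = 60 min, so μ = 60/22.33 = 2.6870 per hour

Final: 2.6870 /hr


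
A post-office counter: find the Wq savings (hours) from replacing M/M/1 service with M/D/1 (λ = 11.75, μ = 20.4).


ρ = 11.75/20.4 = 0.5760
Wq(M/M/1) = ρ/(μ−λ) = 0.5760/8.65 = 0.06659 hr
Wq(M/D/1) = ρ/(2(μ−λ)) = 0.03329 hr
Savings = 0.06659 − 0.03329 = 0.03329 hr

Final: 0.03329 hr


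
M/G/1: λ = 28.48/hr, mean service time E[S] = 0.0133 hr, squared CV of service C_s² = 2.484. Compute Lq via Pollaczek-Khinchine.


ρ = λ·E[S] = 28.48·0.0133 = 0.3788
Lq = ρ²(1+C_s²)/(2(1−ρ)) = 0.1435·(1+2.484)/(2·0.6212)
= 0.1435·3.4840/1.2424 = 0.40234

Final: 0.40234


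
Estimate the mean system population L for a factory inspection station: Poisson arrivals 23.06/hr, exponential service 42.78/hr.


ρ = λ/μ = 23.06/42.78 = 0.5390
L = ρ/(1−ρ) = 0.5390/(1 − 0.5390) = 0.5390/0.4610 = 1.1694

Final: 1.1694


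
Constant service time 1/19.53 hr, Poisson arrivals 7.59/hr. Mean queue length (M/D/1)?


ρ = 7.59/19.53 = 0.3886
M/D/1: Lq = ρ²/(2(1−ρ)) = 0.1510/(2·0.6114) = 0.12352

Final: 0.12352


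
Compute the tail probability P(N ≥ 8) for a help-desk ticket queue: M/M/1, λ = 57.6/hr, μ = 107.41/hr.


ρ = 57.6/107.41 = 0.5363
P(N ≥ n) = ρ^n = 0.5363^8 = 0.006839

Final: 0.006839


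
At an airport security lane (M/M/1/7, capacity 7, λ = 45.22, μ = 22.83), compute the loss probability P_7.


ρ = λ/μ = 45.22/22.83 = 1.9807
P_K = (1−ρ)ρ^K/(1−ρ^(K+1)) = (-0.9807·119.611387)/(1 − 236.917517)
= -117.306130/-235.917517 = 0.497234

Final: 0.497234


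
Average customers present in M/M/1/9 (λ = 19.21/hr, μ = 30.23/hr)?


ρ = 19.21/30.23 = 0.6355
L = ρ[1 − (K+1)ρ^K + Kρ^(K+1)] / [(1−ρ)(1−ρ^(K+1))]
Numerator: 0.6355·(1 − 10·0.016897 + 9·0.010737) = 0.589497
Denominator: (0.3645)·(0.989263) = 0.360624
L = 0.589497/0.360624 = 1.6347

Final: 1.6347


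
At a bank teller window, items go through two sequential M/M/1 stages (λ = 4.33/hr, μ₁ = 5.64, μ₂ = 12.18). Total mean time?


Each node sees arrival rate λ = 4.33/hr (tandem ⇒ throughput preserved).
W₁ = 1/(μ₁−λ) = 1/(5.64−4.33) = 0.76336 hr
W₂ = 1/(μ₂−λ) = 1/(12.18−4.33) = 0.12739 hr
W_total = W₁ + W₂ = 0.76336 + 0.12739 = 0.89075 hr

Final: 0.89075 hr


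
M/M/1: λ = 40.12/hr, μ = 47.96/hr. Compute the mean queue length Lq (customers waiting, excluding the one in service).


ρ = 40.12/47.96 = 0.8365
Lq = ρ²/(1−ρ) = 0.6998/0.1635 = 4.2808

Final: 4.2808


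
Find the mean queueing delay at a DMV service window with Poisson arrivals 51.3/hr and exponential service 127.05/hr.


ρ = 51.3/127.05 = 0.4038
Wq = ρ/(μ−λ) = 0.4038/(127.05 − 51.3) = 0.4038/75.75 = 0.005330 hr

Final: 0.005330 hr


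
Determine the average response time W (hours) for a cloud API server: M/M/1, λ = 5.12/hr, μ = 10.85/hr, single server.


W = 1/(μ−λ) = 1/(10.85 − 5.12) = 1/5.73 = 0.1745 hr

Final: 0.1745 hr


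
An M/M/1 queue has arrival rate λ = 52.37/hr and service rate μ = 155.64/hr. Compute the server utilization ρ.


ρ = λ/μ = 52.37/155.64 = 0.3365

Final: 0.3365


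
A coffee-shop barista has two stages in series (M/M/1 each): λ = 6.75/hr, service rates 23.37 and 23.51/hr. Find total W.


Each node sees arrival rate λ = 6.75/hr (tandem ⇒ throughput preserved).
W₁ = 1/(μ₁−λ) = 1/(23.37−6.75) = 0.06017 hr
W₂ = 1/(μ₂−λ) = 1/(23.51−6.75) = 0.05967 hr
W_total = W₁ + W₂ = 0.06017 + 0.05967 = 0.11983 hr

Final: 0.11983 hr


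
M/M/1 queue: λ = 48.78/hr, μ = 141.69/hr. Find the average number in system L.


ρ = λ/μ = 48.78/141.69 = 0.3443
L = ρ/(1−ρ) = 0.3443/(1 − 0.3443) = 0.3443/0.6557 = 0.5250

Final: 0.5250


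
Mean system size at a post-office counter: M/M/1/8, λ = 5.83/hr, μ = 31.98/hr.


ρ = 5.83/31.98 = 0.1823
L = ρ[1 − (K+1)ρ^K + Kρ^(K+1)] / [(1−ρ)(1−ρ^(K+1))]
Numerator: 0.1823·(1 − 9·0.000001220 + 8·0.0000002224) = 0.182300
Denominator: (0.8177)·(1.000000) = 0.817698
L = 0.182300/0.817698 = 0.2229

Final: 0.2229


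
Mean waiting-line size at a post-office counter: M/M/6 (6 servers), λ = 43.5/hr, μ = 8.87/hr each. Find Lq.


a = λ/μ = 4.9042; ρ = a/6 = 0.8174
P₀ = 0.005232
Lq = P₀·a^c·ρ / (c!·(1−ρ)²) = 0.005232·13912.13626·0.8174/(720·0.03336)
= 2.47727

Final: 2.47727


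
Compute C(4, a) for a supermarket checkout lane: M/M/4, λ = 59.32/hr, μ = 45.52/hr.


a = λ/μ = 1.3032; ρ = a/4 = 0.3258
P₀ = 0.270317 (from M/M/c formula)
C(c,a) = [a^c/(c!(1−ρ))]·P₀ = [2.88400/(24·0.6742)]·0.270317
= 0.17823·0.270317 = 0.048180

Final: 0.048180


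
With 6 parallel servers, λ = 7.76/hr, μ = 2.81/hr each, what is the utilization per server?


ρ = λ/(cμ) = 7.76/(6·2.81) = 7.76/16.86 = 0.4603

Final: 0.4603


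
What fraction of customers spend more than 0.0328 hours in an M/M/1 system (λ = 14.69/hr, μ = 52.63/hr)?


W ~ Exponential(μ−λ) for M/M/1.
μ − λ = 52.63 − 14.69 = 37.9400
P(W > t) = e^{−(μ−λ)t} = e^{−1.2444} = 0.288105

Final: 0.288105


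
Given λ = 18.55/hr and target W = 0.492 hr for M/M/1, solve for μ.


W = 1/(μ−λ) ⇒ μ − λ = 1/W = 1/0.492 = 2.0325
μ = λ + 1/W = 18.55 + 2.0325 = 20.5825 per hr

Final: 20.5825 /hr


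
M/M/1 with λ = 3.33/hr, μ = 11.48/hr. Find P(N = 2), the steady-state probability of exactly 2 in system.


ρ = 3.33/11.48 = 0.2901
P_n = (1−ρ)·ρ^n = (1 − 0.2901)·0.2901^2 = 0.7099·0.084140 = 0.059734

Final: 0.059734


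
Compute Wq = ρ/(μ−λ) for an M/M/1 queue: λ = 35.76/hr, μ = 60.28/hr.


ρ = 35.76/60.28 = 0.5932
Wq = ρ/(μ−λ) = 0.5932/(60.28 − 35.76) = 0.5932/24.52 = 0.02419 hr

Final: 0.02419 hr


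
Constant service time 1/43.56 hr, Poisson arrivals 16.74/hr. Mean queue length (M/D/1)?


ρ = 16.74/43.56 = 0.3843
M/D/1: Lq = ρ²/(2(1−ρ)) = 0.1477/(2·0.6157) = 0.11993

Final: 0.11993


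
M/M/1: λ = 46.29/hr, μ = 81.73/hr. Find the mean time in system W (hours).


W = 1/(μ−λ) = 1/(81.73 − 46.29) = 1/35.44 = 0.02822 hr

Final: 0.02822 hr


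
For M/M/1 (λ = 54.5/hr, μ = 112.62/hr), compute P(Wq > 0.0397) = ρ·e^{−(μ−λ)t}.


ρ = 54.5/112.62 = 0.4839
P(Wq > t) = ρ·e^{−(μ−λ)t} = 0.4839·e^{−2.3074}
= 0.4839·0.099523 = 0.048162

Final: 0.048162


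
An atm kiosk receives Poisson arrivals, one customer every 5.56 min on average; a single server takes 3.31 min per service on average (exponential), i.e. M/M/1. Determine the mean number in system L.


λ = 60/5.56 = 10.7914 /hr
μ = 60/3.31 = 18.1269 /hr
ρ = λ/μ = 10.7914/18.1269 = 0.5953
L = ρ/(1−ρ) = 0.5953/0.4047 = 1.4711

Final: 1.4711


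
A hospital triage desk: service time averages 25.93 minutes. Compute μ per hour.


μ = 1/(service time) in consistent units.
1 hour = 60 min, so μ = 60/25.93 = 2.3139 per hour

Final: 2.3139 /hr


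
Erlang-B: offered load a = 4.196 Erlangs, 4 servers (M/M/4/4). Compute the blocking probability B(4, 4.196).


B(c,a) = (a^c/c!) / Σ_{k=0}^{c} a^k/k!
a^4/4! = 12.916079
Σ terms (k=0..4): 1.00000 + 4.19600 + 8.80321 + 12.31275 + 12.91608 = 39.228040
B = 12.916079/39.228040 = 0.329256

Final: 0.329256


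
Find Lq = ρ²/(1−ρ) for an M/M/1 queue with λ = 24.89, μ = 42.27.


ρ = 24.89/42.27 = 0.5888
Lq = ρ²/(1−ρ) = 0.3467/0.4112 = 0.8433

Final: 0.8433


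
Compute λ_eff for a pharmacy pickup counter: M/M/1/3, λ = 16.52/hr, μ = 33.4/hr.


ρ = 0.4946; P_K = (1−ρ)ρ^3/(1−ρ^4) = 0.065046
λ_eff = λ(1 − P_K) = 16.52·(1 − 0.065046) = 16.52·0.934954 = 15.4454 /hr

Final: 15.4454 /hr


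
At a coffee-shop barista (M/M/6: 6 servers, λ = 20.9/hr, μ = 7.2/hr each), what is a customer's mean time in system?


a = 2.9028; ρ = 0.4838; P₀ = 0.054119
Lq = P₀·a^c·ρ/(c!(1−ρ)²) = 0.08164
Wq = Lq/λ = 0.08164/20.9 = 0.003906 hr
W = Wq + 1/μ = 0.003906 + 0.13889 = 0.14280 hr

Final: 0.14280 hr


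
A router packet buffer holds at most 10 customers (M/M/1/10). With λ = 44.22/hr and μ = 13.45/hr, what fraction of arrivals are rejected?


ρ = λ/μ = 44.22/13.45 = 3.2877
P_K = (1−ρ)ρ^K/(1−ρ^(K+1)) = (-2.2877·147558.604399)/(1 − 485133.196026)
= -337574.591626/-485132.196026 = 0.695840

Final: 0.695840


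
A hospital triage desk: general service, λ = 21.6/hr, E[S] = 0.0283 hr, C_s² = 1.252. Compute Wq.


ρ = λ·E[S] = 21.6·0.0283 = 0.6113
E[S²] = E[S]²(1+C_s²) = 0.0283²·(1+1.252) = 0.001804
Wq = λ·E[S²]/(2(1−ρ)) = 21.6·0.001804/(2·0.3887) = 0.05011 hr

Final: 0.05011 hr


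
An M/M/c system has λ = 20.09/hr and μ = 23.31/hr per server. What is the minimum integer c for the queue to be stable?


Stability requires cμ > λ ⇔ c > λ/μ.
λ/μ = 20.09/23.31 = 0.8619
Minimum integer c = ⌊0.8619⌋ + 1 = 1
Check: 1·23.31 = 23.31 > 20.09, while 0·23.31 = 0.00 ≤ 20.09

Final: 1 servers


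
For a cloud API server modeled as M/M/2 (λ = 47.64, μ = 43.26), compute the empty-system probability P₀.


a = λ/μ = 47.64/43.26 = 1.1012; ρ = a/c = 0.5506
Σ_{k=0}^{1} a^k/k! (terms k=0..1) = 1.00000 + 1.10125 = 2.10125
Tail: a^2/(2!(1−ρ)) = 1.21275/(2·0.4494) = 1.34937
P₀ = 1/(2.10125 + 1.34937) = 1/3.45062 = 0.289803

Final: 0.289803


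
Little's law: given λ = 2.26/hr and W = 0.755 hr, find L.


L = λW = 2.26·0.755 = 1.7063

Final: 1.7063


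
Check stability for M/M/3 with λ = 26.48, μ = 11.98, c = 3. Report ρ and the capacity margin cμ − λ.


Total capacity cμ = 3·11.98 = 35.94/hr
ρ = λ/(cμ) = 26.48/35.94 = 0.7368
Stable ⇔ ρ < 1: YES
Spare capacity = cμ − λ = 35.94 − 26.48 = 9.46/hr

Final: ρ = 0.7368; stable; margin = 9.46/hr


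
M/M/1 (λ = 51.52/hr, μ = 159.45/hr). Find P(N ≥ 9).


ρ = 51.52/159.45 = 0.3231
P(N ≥ n) = ρ^n = 0.3231^9 = 0.00003839

Final: 0.00003839


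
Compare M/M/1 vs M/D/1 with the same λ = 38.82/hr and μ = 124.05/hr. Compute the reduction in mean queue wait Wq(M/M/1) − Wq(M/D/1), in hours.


ρ = 38.82/124.05 = 0.3129
Wq(M/M/1) = ρ/(μ−λ) = 0.3129/85.23 = 0.003672 hr
Wq(M/D/1) = ρ/(2(μ−λ)) = 0.001836 hr
Savings = 0.003672 − 0.001836 = 0.001836 hr

Final: 0.001836 hr


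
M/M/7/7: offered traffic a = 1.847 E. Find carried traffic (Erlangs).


B(7,1.847) = 0.002296 (Erlang-B)
Carried load = a(1 − B) = 1.847·(1 − 0.002296) = 1.847·0.997704 = 1.8428 E

Final: 1.8428 Erlangs


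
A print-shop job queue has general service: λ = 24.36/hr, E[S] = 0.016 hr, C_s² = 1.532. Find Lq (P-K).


ρ = λ·E[S] = 24.36·0.016 = 0.3898
Lq = ρ²(1+C_s²)/(2(1−ρ)) = 0.1519·(1+1.532)/(2·0.6102)
= 0.1519·2.5320/1.2205 = 0.31516

Final: 0.31516


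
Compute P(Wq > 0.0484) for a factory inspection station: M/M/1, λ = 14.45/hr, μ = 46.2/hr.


ρ = 14.45/46.2 = 0.3128
P(Wq > t) = ρ·e^{−(μ−λ)t} = 0.3128·e^{−1.5367}
= 0.3128·0.215090 = 0.067274

Final: 0.067274


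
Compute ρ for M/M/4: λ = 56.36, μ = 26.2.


ρ = λ/(cμ) = 56.36/(4·26.2) = 56.36/104.80 = 0.5378

Final: 0.5378


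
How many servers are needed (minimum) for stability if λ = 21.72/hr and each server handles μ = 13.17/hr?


Stability requires cμ > λ ⇔ c > λ/μ.
λ/μ = 21.72/13.17 = 1.6492
Minimum integer c = ⌊1.6492⌋ + 1 = 2
Check: 2·13.17 = 26.34 > 21.72, while 1·13.17 = 13.17 ≤ 21.72

Final: 2 servers


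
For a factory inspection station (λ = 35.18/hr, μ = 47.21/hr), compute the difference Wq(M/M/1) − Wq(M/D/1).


ρ = 35.18/47.21 = 0.7452
Wq(M/M/1) = ρ/(μ−λ) = 0.7452/12.03 = 0.06194 hr
Wq(M/D/1) = ρ/(2(μ−λ)) = 0.03097 hr
Savings = 0.06194 − 0.03097 = 0.03097 hr

Final: 0.03097 hr


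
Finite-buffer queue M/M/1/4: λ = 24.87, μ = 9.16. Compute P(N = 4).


ρ = λ/μ = 24.87/9.16 = 2.7151
P_K = (1−ρ)ρ^K/(1−ρ^(K+1)) = (-1.7151·54.340202)/(1 − 147.537207)
= -93.197005/-146.537207 = 0.635996

Final: 0.635996


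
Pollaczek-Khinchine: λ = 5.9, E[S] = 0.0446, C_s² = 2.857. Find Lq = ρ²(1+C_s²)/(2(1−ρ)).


ρ = λ·E[S] = 5.9·0.0446 = 0.2631
Lq = ρ²(1+C_s²)/(2(1−ρ)) = 0.06924·(1+2.857)/(2·0.7369)
= 0.06924·3.8570/1.4737 = 0.18122

Final: 0.18122


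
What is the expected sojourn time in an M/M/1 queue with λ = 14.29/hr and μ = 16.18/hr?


W = 1/(μ−λ) = 1/(16.18 − 14.29) = 1/1.89 = 0.5291 hr

Final: 0.5291 hr


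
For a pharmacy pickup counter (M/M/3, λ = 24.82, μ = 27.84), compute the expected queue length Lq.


a = λ/μ = 0.8915; ρ = a/3 = 0.2972
P₀ = 0.407006
Lq = P₀·a^c·ρ / (c!·(1−ρ)²) = 0.407006·0.70859·0.2972/(6·0.49396)
= 0.02892

Final: 0.02892


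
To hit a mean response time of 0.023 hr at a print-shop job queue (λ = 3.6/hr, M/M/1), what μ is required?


W = 1/(μ−λ) ⇒ μ − λ = 1/W = 1/0.023 = 43.4783
μ = λ + 1/W = 3.6 + 43.4783 = 47.0783 per hr

Final: 47.0783 /hr


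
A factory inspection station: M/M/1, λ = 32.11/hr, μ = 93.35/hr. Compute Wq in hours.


ρ = 32.11/93.35 = 0.3440
Wq = ρ/(μ−λ) = 0.3440/(93.35 − 32.11) = 0.3440/61.24 = 0.005617 hr

Final: 0.005617 hr


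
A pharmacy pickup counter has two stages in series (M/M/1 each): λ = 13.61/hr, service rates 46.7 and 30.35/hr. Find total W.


Each node sees arrival rate λ = 13.61/hr (tandem ⇒ throughput preserved).
W₁ = 1/(μ₁−λ) = 1/(46.7−13.61) = 0.03022 hr
W₂ = 1/(μ₂−λ) = 1/(30.35−13.61) = 0.05974 hr
W_total = W₁ + W₂ = 0.03022 + 0.05974 = 0.08996 hr

Final: 0.08996 hr


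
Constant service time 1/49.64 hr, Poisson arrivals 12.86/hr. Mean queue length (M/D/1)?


ρ = 12.86/49.64 = 0.2591
M/D/1: Lq = ρ²/(2(1−ρ)) = 0.06711/(2·0.7409) = 0.04529

Final: 0.04529


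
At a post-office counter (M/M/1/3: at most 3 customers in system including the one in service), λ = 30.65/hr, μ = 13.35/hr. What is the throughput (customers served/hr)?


ρ = 2.2959; P_K = (1−ρ)ρ^3/(1−ρ^4) = 0.585511
λ_eff = λ(1 − P_K) = 30.65·(1 − 0.585511) = 30.65·0.414489 = 12.7041 /hr

Final: 12.7041 /hr


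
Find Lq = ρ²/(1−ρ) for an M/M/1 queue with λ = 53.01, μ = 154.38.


ρ = 53.01/154.38 = 0.3434
Lq = ρ²/(1−ρ) = 0.1179/0.6566 = 0.1796

Final: 0.1796


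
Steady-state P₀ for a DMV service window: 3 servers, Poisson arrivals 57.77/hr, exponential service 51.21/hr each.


a = λ/μ = 57.77/51.21 = 1.1281; ρ = a/c = 0.3760
Σ_{k=0}^{2} a^k/k! (terms k=0..2) = 1.00000 + 1.12810 + 0.63630 = 2.76440
Tail: a^3/(3!(1−ρ)) = 1.43563/(6·0.6240) = 0.38347
P₀ = 1/(2.76440 + 0.38347) = 1/3.14787 = 0.317675

Final: 0.317675


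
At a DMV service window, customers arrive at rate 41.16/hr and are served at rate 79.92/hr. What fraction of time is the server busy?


ρ = λ/μ = 41.16/79.92 = 0.5150

Final: 0.5150


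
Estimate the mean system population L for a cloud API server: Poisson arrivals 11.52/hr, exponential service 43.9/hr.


ρ = λ/μ = 11.52/43.9 = 0.2624
L = ρ/(1−ρ) = 0.2624/(1 − 0.2624) = 0.2624/0.7376 = 0.3558

Final: 0.3558


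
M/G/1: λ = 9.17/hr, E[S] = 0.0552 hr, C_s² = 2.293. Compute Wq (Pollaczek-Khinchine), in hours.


ρ = λ·E[S] = 9.17·0.0552 = 0.5062
E[S²] = E[S]²(1+C_s²) = 0.0552²·(1+2.293) = 0.010034
Wq = λ·E[S²]/(2(1−ρ)) = 9.17·0.010034/(2·0.4938) = 0.09316 hr

Final: 0.09316 hr


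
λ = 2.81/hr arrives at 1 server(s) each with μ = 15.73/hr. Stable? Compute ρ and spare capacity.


Total capacity cμ = 1·15.73 = 15.73/hr
ρ = λ/(cμ) = 2.81/15.73 = 0.1786
Stable ⇔ ρ < 1: YES
Spare capacity = cμ − λ = 15.73 − 2.81 = 12.92/hr

Final: ρ = 0.1786; stable; margin = 12.92/hr


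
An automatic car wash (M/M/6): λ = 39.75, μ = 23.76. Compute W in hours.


a = 1.6730; ρ = 0.2788; P₀ = 0.187594
Lq = P₀·a^c·ρ/(c!(1−ρ)²) = 0.003063
Wq = Lq/λ = 0.003063/39.75 = 0.00007705 hr
W = Wq + 1/μ = 0.00007705 + 0.04209 = 0.04216 hr

Final: 0.04216 hr


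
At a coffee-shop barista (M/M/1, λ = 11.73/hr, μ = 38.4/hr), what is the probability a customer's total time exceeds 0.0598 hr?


W ~ Exponential(μ−λ) for M/M/1.
μ − λ = 38.4 − 11.73 = 26.6700
P(W > t) = e^{−(μ−λ)t} = e^{−1.5949} = 0.202936

Final: 0.202936


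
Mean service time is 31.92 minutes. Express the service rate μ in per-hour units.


μ = 1/(service time) in consistent units.
1 hour = 60 min, so μ = 60/31.92 = 1.8797 per hour

Final: 1.8797 /hr


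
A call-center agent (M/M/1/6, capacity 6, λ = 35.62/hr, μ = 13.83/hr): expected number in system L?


ρ = 35.62/13.83 = 2.5756
L = ρ[1 − (K+1)ρ^K + Kρ^(K+1)] / [(1−ρ)(1−ρ^(K+1))]
Numerator: 2.5756·(1 − 7·291.897523 + 6·751.799695) = 6357.810725
Denominator: (-1.5756)·(-750.799695) = 1182.930250
L = 6357.810725/1182.930250 = 5.3746

Final: 5.3746


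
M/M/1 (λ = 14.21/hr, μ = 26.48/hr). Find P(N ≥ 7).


ρ = 14.21/26.48 = 0.5366
P(N ≥ n) = ρ^n = 0.5366^7 = 0.012815

Final: 0.012815


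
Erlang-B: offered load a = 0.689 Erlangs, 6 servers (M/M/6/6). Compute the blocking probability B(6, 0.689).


B(c,a) = (a^c/c!) / Σ_{k=0}^{c} a^k/k!
a^6/6! = 0.0001486
Σ terms (k=0..6): 1.00000 + 0.68900 + 0.23736 + 0.05451 + 0.009390 + 0.001294 + 0.0001486 = 1.991707
B = 0.0001486/1.991707 = 0.00007460

Final: 0.00007460


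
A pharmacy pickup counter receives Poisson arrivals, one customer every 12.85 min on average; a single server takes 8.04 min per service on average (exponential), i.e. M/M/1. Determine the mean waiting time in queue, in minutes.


λ = 60/12.85 = 4.6693 /hr
μ = 60/8.04 = 7.4627 /hr
ρ = λ/μ = 4.6693/7.4627 = 0.6257
Wq = ρ/(μ−λ) = 0.6257/(7.4627−4.6693) = 0.22398 hr
In minutes: 0.22398·60 = 13.439 min

Final: 13.439 min


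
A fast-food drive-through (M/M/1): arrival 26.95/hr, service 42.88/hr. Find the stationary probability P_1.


ρ = 26.95/42.88 = 0.6285
P_n = (1−ρ)·ρ^n = (1 − 0.6285)·0.6285^1 = 0.3715·0.628498 = 0.233488

Final: 0.233488


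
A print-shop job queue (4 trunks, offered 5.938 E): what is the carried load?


B(4,5.938) = 0.465573 (Erlang-B)
Carried load = a(1 − B) = 5.938·(1 − 0.465573) = 5.938·0.534427 = 3.1734 E

Final: 3.1734 Erlangs


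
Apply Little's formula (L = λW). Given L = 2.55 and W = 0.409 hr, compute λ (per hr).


λ = L/W = 2.55/0.409 = 6.2347 /hr

Final: 6.2347 /hr


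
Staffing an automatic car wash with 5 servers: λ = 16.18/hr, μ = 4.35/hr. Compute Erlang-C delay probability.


a = λ/μ = 3.7195; ρ = a/5 = 0.7439
P₀ = 0.019472 (from M/M/c formula)
C(c,a) = [a^c/(c!(1−ρ))]·P₀ = [711.94477/(120·0.2561)]·0.019472
= 23.16696·0.019472 = 0.451106

Final: 0.451106


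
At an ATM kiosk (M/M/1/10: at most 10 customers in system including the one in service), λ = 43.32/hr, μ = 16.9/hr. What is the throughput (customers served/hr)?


ρ = 2.5633; P_K = (1−ρ)ρ^10/(1−ρ^11) = 0.609899
λ_eff = λ(1 − P_K) = 43.32·(1 − 0.609899) = 43.32·0.390101 = 16.8992 /hr

Final: 16.8992 /hr


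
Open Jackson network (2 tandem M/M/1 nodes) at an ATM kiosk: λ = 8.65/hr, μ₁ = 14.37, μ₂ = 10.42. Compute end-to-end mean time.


Each node sees arrival rate λ = 8.65/hr (tandem ⇒ throughput preserved).
W₁ = 1/(μ₁−λ) = 1/(14.37−8.65) = 0.17483 hr
W₂ = 1/(μ₂−λ) = 1/(10.42−8.65) = 0.56497 hr
W_total = W₁ + W₂ = 0.17483 + 0.56497 = 0.73980 hr

Final: 0.73980 hr


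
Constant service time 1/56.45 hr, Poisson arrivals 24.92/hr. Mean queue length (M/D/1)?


ρ = 24.92/56.45 = 0.4415
M/D/1: Lq = ρ²/(2(1−ρ)) = 0.1949/(2·0.5585) = 0.17445

Final: 0.17445


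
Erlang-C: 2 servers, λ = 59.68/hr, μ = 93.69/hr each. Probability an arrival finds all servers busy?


a = λ/μ = 0.6370; ρ = a/2 = 0.3185
P₀ = 0.516878 (from M/M/c formula)
C(c,a) = [a^c/(c!(1−ρ))]·P₀ = [0.40576/(2·0.6815)]·0.516878
= 0.29770·0.516878 = 0.153873

Final: 0.153873


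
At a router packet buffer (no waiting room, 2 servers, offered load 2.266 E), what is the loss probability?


B(c,a) = (a^c/c!) / Σ_{k=0}^{c} a^k/k!
a^2/2! = 2.567378
Σ terms (k=0..2): 1.00000 + 2.26600 + 2.56738 = 5.833378
B = 2.567378/5.833378 = 0.440119

Final: 0.440119


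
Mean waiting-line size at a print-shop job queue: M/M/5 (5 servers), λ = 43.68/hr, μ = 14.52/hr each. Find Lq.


a = λ/μ = 3.0083; ρ = a/5 = 0.6017
P₀ = 0.046218
Lq = P₀·a^c·ρ / (c!·(1−ρ)²) = 0.046218·246.36560·0.6017/(120·0.15868)
= 0.35978

Final: 0.35978


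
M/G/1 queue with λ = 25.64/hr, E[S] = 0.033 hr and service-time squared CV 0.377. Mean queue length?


ρ = λ·E[S] = 25.64·0.033 = 0.8461
Lq = ρ²(1+C_s²)/(2(1−ρ)) = 0.7159·(1+0.377)/(2·0.1539)
= 0.7159·1.3770/0.3078 = 3.20321

Final: 3.20321


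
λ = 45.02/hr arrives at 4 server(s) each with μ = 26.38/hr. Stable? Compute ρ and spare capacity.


Total capacity cμ = 4·26.38 = 105.52/hr
ρ = λ/(cμ) = 45.02/105.52 = 0.4266
Stable ⇔ ρ < 1: YES
Spare capacity = cμ − λ = 105.52 − 45.02 = 60.50/hr

Final: ρ = 0.4266; stable; margin = 60.50/hr


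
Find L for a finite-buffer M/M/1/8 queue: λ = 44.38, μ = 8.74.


ρ = 44.38/8.74 = 5.0778
L = ρ[1 − (K+1)ρ^K + Kρ^(K+1)] / [(1−ρ)(1−ρ^(K+1))]
Numerator: 5.0778·(1 − 9·441984.380719 + 8·2244309.704384) = 70970521.793785
Denominator: (-4.0778)·(-2244308.704384) = 9151849.224743
L = 70970521.793785/9151849.224743 = 7.7548

Final: 7.7548


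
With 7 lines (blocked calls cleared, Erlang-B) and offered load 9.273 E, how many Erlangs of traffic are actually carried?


B(7,9.273) = 0.375119 (Erlang-B)
Carried load = a(1 − B) = 9.273·(1 − 0.375119) = 9.273·0.624881 = 5.7945 E

Final: 5.7945 Erlangs


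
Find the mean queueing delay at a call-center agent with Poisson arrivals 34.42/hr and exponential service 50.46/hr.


ρ = 34.42/50.46 = 0.6821
Wq = ρ/(μ−λ) = 0.6821/(50.46 − 34.42) = 0.6821/16.04 = 0.04253 hr

Final: 0.04253 hr


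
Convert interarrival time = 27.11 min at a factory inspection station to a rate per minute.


λ = 1/(interarrival time) in consistent units.
1 minute = 1 min, so λ = 1/27.11 = 0.03689 per minute

Final: 0.03689 /min


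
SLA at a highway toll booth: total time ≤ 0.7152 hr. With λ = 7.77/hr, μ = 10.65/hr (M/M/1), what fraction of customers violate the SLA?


W ~ Exponential(μ−λ) for M/M/1.
μ − λ = 10.65 − 7.77 = 2.8800
P(W > t) = e^{−(μ−λ)t} = e^{−2.0598} = 0.127483

Final: 0.127483


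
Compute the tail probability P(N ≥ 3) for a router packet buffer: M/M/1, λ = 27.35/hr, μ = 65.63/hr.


ρ = 27.35/65.63 = 0.4167
P(N ≥ n) = ρ^n = 0.4167^3 = 0.072371

Final: 0.072371


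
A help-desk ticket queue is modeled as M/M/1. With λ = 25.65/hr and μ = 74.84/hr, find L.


ρ = λ/μ = 25.65/74.84 = 0.3427
L = ρ/(1−ρ) = 0.3427/(1 − 0.3427) = 0.3427/0.6573 = 0.5214

Final: 0.5214


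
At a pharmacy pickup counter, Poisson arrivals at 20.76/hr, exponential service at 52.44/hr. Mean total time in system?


W = 1/(μ−λ) = 1/(52.44 − 20.76) = 1/31.68 = 0.03157 hr

Final: 0.03157 hr


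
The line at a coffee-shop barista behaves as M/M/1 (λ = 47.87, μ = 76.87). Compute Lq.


ρ = 47.87/76.87 = 0.6227
Lq = ρ²/(1−ρ) = 0.3878/0.3773 = 1.0279

Final: 1.0279


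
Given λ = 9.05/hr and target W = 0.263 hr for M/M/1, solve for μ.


W = 1/(μ−λ) ⇒ μ − λ = 1/W = 1/0.263 = 3.8023
μ = λ + 1/W = 9.05 + 3.8023 = 12.8523 per hr

Final: 12.8523 /hr


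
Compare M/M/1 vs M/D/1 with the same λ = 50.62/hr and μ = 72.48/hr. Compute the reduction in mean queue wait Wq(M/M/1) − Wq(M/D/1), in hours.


ρ = 50.62/72.48 = 0.6984
Wq(M/M/1) = ρ/(μ−λ) = 0.6984/21.86 = 0.03195 hr
Wq(M/D/1) = ρ/(2(μ−λ)) = 0.01597 hr
Savings = 0.03195 − 0.01597 = 0.01597 hr

Final: 0.01597 hr


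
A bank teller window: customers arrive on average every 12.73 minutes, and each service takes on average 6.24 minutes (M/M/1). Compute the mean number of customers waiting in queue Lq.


λ = 60/12.73 = 4.7133 /hr
μ = 60/6.24 = 9.6154 /hr
ρ = λ/μ = 4.7133/9.6154 = 0.4902
Lq = ρ²/(1−ρ) = 0.2403/0.5098 = 0.4713

Final: 0.4713


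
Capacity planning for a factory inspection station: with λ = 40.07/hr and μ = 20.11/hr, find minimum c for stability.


Stability requires cμ > λ ⇔ c > λ/μ.
λ/μ = 40.07/20.11 = 1.9925
Minimum integer c = ⌊1.9925⌋ + 1 = 2
Check: 2·20.11 = 40.22 > 40.07, while 1·20.11 = 20.11 ≤ 40.07

Final: 2 servers


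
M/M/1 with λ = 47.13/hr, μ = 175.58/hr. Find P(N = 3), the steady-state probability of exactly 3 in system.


ρ = 47.13/175.58 = 0.2684
P_n = (1−ρ)·ρ^n = (1 − 0.2684)·0.2684^3 = 0.7316·0.019340 = 0.014149

Final: 0.014149


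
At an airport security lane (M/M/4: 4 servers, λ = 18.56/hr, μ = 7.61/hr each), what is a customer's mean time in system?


a = 2.4389; ρ = 0.6097; P₀ = 0.079313
Lq = P₀·a^c·ρ/(c!(1−ρ)²) = 0.46806
Wq = Lq/λ = 0.46806/18.56 = 0.02522 hr
W = Wq + 1/μ = 0.02522 + 0.13141 = 0.15662 hr

Final: 0.15662 hr


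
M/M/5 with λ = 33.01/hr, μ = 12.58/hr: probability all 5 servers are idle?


a = λ/μ = 33.01/12.58 = 2.6240; ρ = a/c = 0.5248
Σ_{k=0}^{4} a^k/k! (terms k=0..4) = 1.00000 + 2.62401 + 3.44270 + 3.01123 + 1.97537 = 12.05331
Tail: a^5/(5!(1−ρ)) = 124.40116/(120·0.4752) = 2.18156
P₀ = 1/(12.05331 + 2.18156) = 1/14.23487 = 0.070250

Final: 0.070250


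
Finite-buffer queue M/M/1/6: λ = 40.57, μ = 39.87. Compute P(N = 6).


ρ = λ/μ = 40.57/39.87 = 1.0176
P_K = (1−ρ)ρ^K/(1−ρ^(K+1)) = (-0.01756·1.110076)/(1 − 1.129565)
= -0.019490/-0.129565 = 0.150423

Final: 0.150423


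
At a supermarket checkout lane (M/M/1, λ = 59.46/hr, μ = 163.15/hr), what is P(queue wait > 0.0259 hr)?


ρ = 59.46/163.15 = 0.3644
P(Wq > t) = ρ·e^{−(μ−λ)t} = 0.3644·e^{−2.6856}
= 0.3644·0.068182 = 0.024849

Final: 0.024849


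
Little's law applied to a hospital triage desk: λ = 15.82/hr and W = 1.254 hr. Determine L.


L = λW = 15.82·1.254 = 19.8383

Final: 19.8383


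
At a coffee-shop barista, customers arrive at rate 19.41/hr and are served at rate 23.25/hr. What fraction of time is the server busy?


ρ = λ/μ = 19.41/23.25 = 0.8348

Final: 0.8348


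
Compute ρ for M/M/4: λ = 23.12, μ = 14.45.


ρ = λ/(cμ) = 23.12/(4·14.45) = 23.12/57.80 = 0.4000

Final: 0.4000


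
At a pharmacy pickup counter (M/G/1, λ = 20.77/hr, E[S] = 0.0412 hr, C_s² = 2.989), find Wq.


ρ = λ·E[S] = 20.77·0.0412 = 0.8557
E[S²] = E[S]²(1+C_s²) = 0.0412²·(1+2.989) = 0.006771
Wq = λ·E[S²]/(2(1−ρ)) = 20.77·0.006771/(2·0.1443) = 0.48738 hr

Final: 0.48738 hr


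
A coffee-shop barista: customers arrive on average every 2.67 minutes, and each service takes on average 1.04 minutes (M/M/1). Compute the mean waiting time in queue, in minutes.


λ = 60/2.67 = 22.4719 /hr
μ = 60/1.04 = 57.6923 /hr
ρ = λ/μ = 22.4719/57.6923 = 0.3895
Wq = ρ/(μ−λ) = 0.3895/(57.6923−22.4719) = 0.01106 hr
In minutes: 0.01106·60 = 0.6636 min

Final: 0.6636 min


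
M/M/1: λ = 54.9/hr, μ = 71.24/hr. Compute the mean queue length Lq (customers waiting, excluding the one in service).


ρ = 54.9/71.24 = 0.7706
Lq = ρ²/(1−ρ) = 0.5939/0.2294 = 2.5892

Final: 2.5892


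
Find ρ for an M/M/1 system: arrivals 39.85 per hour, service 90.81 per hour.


ρ = λ/μ = 39.85/90.81 = 0.4388

Final: 0.4388


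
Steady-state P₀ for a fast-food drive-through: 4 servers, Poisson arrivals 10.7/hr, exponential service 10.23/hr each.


a = λ/μ = 10.7/10.23 = 1.0459; ρ = a/c = 0.2615
Σ_{k=0}^{3} a^k/k! (terms k=0..3) = 1.00000 + 1.04594 + 0.54700 + 0.19071 = 2.78365
Tail: a^4/(4!(1−ρ)) = 1.19683/(24·0.7385) = 0.06752
P₀ = 1/(2.78365 + 0.06752) = 1/2.85118 = 0.350732

Final: 0.350732


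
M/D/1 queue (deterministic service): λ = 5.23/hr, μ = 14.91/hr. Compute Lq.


ρ = 5.23/14.91 = 0.3508
M/D/1: Lq = ρ²/(2(1−ρ)) = 0.1230/(2·0.6492) = 0.09476

Final: 0.09476


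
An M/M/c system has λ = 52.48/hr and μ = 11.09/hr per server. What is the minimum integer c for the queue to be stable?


Stability requires cμ > λ ⇔ c > λ/μ.
λ/μ = 52.48/11.09 = 4.7322
Minimum integer c = ⌊4.7322⌋ + 1 = 5
Check: 5·11.09 = 55.45 > 52.48, while 4·11.09 = 44.36 ≤ 52.48

Final: 5 servers


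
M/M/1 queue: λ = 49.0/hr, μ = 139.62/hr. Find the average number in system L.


ρ = λ/μ = 49.0/139.62 = 0.3510
L = ρ/(1−ρ) = 0.3510/(1 − 0.3510) = 0.3510/0.6490 = 0.5407

Final: 0.5407


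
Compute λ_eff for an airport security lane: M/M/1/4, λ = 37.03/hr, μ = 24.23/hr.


ρ = 1.5283; P_K = (1−ρ)ρ^4/(1−ρ^5) = 0.392779
λ_eff = λ(1 − P_K) = 37.03·(1 − 0.392779) = 37.03·0.607221 = 22.4854 /hr

Final: 22.4854 /hr


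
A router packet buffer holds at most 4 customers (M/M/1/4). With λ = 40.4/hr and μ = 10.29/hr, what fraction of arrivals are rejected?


ρ = λ/μ = 40.4/10.29 = 3.9261
P_K = (1−ρ)ρ^K/(1−ρ^(K+1)) = (-2.9261·237.609588)/(1 − 932.888956)
= -695.279368/-931.888956 = 0.746097

Final: 0.746097


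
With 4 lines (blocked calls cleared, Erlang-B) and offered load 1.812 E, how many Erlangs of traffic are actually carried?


B(4,1.812) = 0.076204 (Erlang-B)
Carried load = a(1 − B) = 1.812·(1 − 0.076204) = 1.812·0.923796 = 1.6739 E

Final: 1.6739 Erlangs


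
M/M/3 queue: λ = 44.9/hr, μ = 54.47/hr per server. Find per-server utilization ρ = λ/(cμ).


ρ = λ/(cμ) = 44.9/(3·54.47) = 44.9/163.41 = 0.2748

Final: 0.2748


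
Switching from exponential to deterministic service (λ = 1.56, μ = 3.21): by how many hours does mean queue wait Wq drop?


ρ = 1.56/3.21 = 0.4860
Wq(M/M/1) = ρ/(μ−λ) = 0.4860/1.65 = 0.29453 hr
Wq(M/D/1) = ρ/(2(μ−λ)) = 0.14727 hr
Savings = 0.29453 − 0.14727 = 0.14727 hr

Final: 0.14727 hr


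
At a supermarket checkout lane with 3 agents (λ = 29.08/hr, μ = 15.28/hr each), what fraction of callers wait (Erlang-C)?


a = λ/μ = 1.9031; ρ = a/3 = 0.6344
P₀ = 0.127286 (from M/M/c formula)
C(c,a) = [a^c/(c!(1−ρ))]·P₀ = [6.89308/(6·0.3656)]·0.127286
= 3.14219·0.127286 = 0.399958

Final: 0.399958


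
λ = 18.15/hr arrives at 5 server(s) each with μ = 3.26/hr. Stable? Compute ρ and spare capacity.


Total capacity cμ = 5·3.26 = 16.30/hr
ρ = λ/(cμ) = 18.15/16.30 = 1.1135
Stable ⇔ ρ < 1: NO
Spare capacity = cμ − λ = 16.30 − 18.15 = -1.85/hr

Final: ρ = 1.1135; unstable; margin = -1.85/hr


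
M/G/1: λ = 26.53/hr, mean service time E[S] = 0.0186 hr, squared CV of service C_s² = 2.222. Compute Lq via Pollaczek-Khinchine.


ρ = λ·E[S] = 26.53·0.0186 = 0.4935
Lq = ρ²(1+C_s²)/(2(1−ρ)) = 0.2435·(1+2.222)/(2·0.5065)
= 0.2435·3.2220/1.0131 = 0.77443

Final: 0.77443


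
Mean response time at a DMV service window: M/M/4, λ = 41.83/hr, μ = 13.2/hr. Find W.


a = 3.1689; ρ = 0.7922; P₀ = 0.028803
Lq = P₀·a^c·ρ/(c!(1−ρ)²) = 2.22125
Wq = Lq/λ = 2.22125/41.83 = 0.05310 hr
W = Wq + 1/μ = 0.05310 + 0.07576 = 0.12886 hr

Final: 0.12886 hr


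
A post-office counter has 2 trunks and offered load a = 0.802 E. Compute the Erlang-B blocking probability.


B(c,a) = (a^c/c!) / Σ_{k=0}^{c} a^k/k!
a^2/2! = 0.321602
Σ terms (k=0..2): 1.00000 + 0.80200 + 0.32160 = 2.123602
B = 0.321602/2.123602 = 0.151442

Final: 0.151442


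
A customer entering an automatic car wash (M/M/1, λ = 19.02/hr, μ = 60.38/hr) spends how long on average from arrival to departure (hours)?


W = 1/(μ−λ) = 1/(60.38 − 19.02) = 1/41.36 = 0.02418 hr

Final: 0.02418 hr


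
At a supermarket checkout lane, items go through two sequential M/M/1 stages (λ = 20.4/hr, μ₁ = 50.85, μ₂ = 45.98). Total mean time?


Each node sees arrival rate λ = 20.4/hr (tandem ⇒ throughput preserved).
W₁ = 1/(μ₁−λ) = 1/(50.85−20.4) = 0.03284 hr
W₂ = 1/(μ₂−λ) = 1/(45.98−20.4) = 0.03909 hr
W_total = W₁ + W₂ = 0.03284 + 0.03909 = 0.07193 hr

Final: 0.07193 hr


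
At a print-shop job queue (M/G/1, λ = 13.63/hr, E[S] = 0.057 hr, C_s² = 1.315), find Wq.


ρ = λ·E[S] = 13.63·0.057 = 0.7769
E[S²] = E[S]²(1+C_s²) = 0.057²·(1+1.315) = 0.007521
Wq = λ·E[S²]/(2(1−ρ)) = 13.63·0.007521/(2·0.2231) = 0.22977 hr

Final: 0.22977 hr


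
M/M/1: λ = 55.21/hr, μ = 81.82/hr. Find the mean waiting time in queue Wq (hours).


ρ = 55.21/81.82 = 0.6748
Wq = ρ/(μ−λ) = 0.6748/(81.82 − 55.21) = 0.6748/26.61 = 0.02536 hr

Final: 0.02536 hr


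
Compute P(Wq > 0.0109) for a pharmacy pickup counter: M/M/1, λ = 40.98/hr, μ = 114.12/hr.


ρ = 40.98/114.12 = 0.3591
P(Wq > t) = ρ·e^{−(μ−λ)t} = 0.3591·e^{−0.7972}
= 0.3591·0.450577 = 0.161800

Final: 0.161800


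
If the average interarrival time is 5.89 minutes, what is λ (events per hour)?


λ = 1/(interarrival time) in consistent units.
1 hour = 60 min, so λ = 60/5.89 = 10.1868 per hour

Final: 10.1868 /hr


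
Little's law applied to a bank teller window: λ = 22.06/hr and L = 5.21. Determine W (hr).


W = L/λ = 5.21/22.06 = 0.2362 hr

Final: 0.2362 hr


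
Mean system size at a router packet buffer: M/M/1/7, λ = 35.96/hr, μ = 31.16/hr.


ρ = 35.96/31.16 = 1.1540
L = ρ[1 − (K+1)ρ^K + Kρ^(K+1)] / [(1−ρ)(1−ρ^(K+1))]
Numerator: 1.1540·(1 − 8·2.726187 + 7·3.146139) = 1.400404
Denominator: (-0.1540)·(-2.146139) = 0.330599
L = 1.400404/0.330599 = 4.2360

Final: 4.2360


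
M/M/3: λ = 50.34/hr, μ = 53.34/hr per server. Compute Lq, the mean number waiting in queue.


a = λ/μ = 0.9438; ρ = a/3 = 0.3146
P₀ = 0.385580
Lq = P₀·a^c·ρ / (c!·(1−ρ)²) = 0.385580·0.84058·0.3146/(6·0.46979)
= 0.03617

Final: 0.03617


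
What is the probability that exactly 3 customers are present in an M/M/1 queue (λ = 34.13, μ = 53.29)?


ρ = 34.13/53.29 = 0.6405
P_n = (1−ρ)·ρ^n = (1 − 0.6405)·0.6405^3 = 0.3595·0.262707 = 0.094454

Final: 0.094454


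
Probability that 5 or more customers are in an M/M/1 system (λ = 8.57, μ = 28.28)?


ρ = 8.57/28.28 = 0.3030
P(N ≥ n) = ρ^n = 0.3030^5 = 0.002556

Final: 0.002556


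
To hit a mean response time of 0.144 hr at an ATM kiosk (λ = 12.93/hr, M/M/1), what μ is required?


W = 1/(μ−λ) ⇒ μ − λ = 1/W = 1/0.144 = 6.9444
μ = λ + 1/W = 12.93 + 6.9444 = 19.8744 per hr

Final: 19.8744 /hr


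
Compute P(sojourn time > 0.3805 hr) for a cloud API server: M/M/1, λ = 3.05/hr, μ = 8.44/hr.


W ~ Exponential(μ−λ) for M/M/1.
μ − λ = 8.44 − 3.05 = 5.3900
P(W > t) = e^{−(μ−λ)t} = e^{−2.0509} = 0.128620

Final: 0.128620


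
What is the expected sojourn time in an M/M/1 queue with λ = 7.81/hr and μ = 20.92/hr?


W = 1/(μ−λ) = 1/(20.92 − 7.81) = 1/13.11 = 0.07628 hr

Final: 0.07628 hr


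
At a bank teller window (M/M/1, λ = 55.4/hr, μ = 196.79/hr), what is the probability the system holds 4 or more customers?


ρ = 55.4/196.79 = 0.2815
P(N ≥ n) = ρ^n = 0.2815^4 = 0.006281

Final: 0.006281


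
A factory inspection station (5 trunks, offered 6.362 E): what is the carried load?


B(5,6.362) = 0.384938 (Erlang-B)
Carried load = a(1 − B) = 6.362·(1 − 0.384938) = 6.362·0.615062 = 3.9130 E

Final: 3.9130 Erlangs


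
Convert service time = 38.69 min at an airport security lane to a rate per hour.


μ = 1/(service time) in consistent units.
1 hour = 60 min, so μ = 60/38.69 = 1.5508 per hour

Final: 1.5508 /hr


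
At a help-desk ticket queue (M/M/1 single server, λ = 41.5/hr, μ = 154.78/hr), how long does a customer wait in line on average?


ρ = 41.5/154.78 = 0.2681
Wq = ρ/(μ−λ) = 0.2681/(154.78 − 41.5) = 0.2681/113.28 = 0.002367 hr

Final: 0.002367 hr


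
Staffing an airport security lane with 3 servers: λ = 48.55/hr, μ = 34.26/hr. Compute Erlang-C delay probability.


a = λ/μ = 1.4171; ρ = a/3 = 0.4724
P₀ = 0.231475 (from M/M/c formula)
C(c,a) = [a^c/(c!(1−ρ))]·P₀ = [2.84581/(6·0.5276)]·0.231475
= 0.89892·0.231475 = 0.208079

Final: 0.208079


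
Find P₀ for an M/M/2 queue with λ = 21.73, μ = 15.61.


a = λ/μ = 21.73/15.61 = 1.3921; ρ = a/c = 0.6960
Σ_{k=0}^{1} a^k/k! (terms k=0..1) = 1.00000 + 1.39206 = 2.39206
Tail: a^2/(2!(1−ρ)) = 1.93782/(2·0.3040) = 3.18750
P₀ = 1/(2.39206 + 3.18750) = 1/5.57956 = 0.179226

Final: 0.179226


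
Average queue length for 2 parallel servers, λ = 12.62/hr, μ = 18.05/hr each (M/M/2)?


a = λ/μ = 0.6992; ρ = a/2 = 0.3496
P₀ = 0.481938
Lq = P₀·a^c·ρ / (c!·(1−ρ)²) = 0.481938·0.48884·0.3496/(2·0.42304)
= 0.09734

Final: 0.09734


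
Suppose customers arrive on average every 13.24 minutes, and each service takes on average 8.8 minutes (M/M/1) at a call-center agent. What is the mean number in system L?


λ = 60/13.24 = 4.5317 /hr
μ = 60/8.8 = 6.8182 /hr
ρ = λ/μ = 4.5317/6.8182 = 0.6647
L = ρ/(1−ρ) = 0.6647/0.3353 = 1.9820

Final: 1.9820


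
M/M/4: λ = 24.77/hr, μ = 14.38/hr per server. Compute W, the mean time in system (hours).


a = 1.7225; ρ = 0.4306; P₀ = 0.175372
Lq = P₀·a^c·ρ/(c!(1−ρ)²) = 0.08546
Wq = Lq/λ = 0.08546/24.77 = 0.003450 hr
W = Wq + 1/μ = 0.003450 + 0.06954 = 0.07299 hr

Final: 0.07299 hr


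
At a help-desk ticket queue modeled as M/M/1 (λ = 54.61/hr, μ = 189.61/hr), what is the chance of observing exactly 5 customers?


ρ = 54.61/189.61 = 0.2880
P_n = (1−ρ)·ρ^n = (1 − 0.2880)·0.2880^5 = 0.7120·0.001982 = 0.001411

Final: 0.001411


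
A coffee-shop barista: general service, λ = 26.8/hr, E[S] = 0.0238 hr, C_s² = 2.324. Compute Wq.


ρ = λ·E[S] = 26.8·0.0238 = 0.6378
E[S²] = E[S]²(1+C_s²) = 0.0238²·(1+2.324) = 0.001883
Wq = λ·E[S²]/(2(1−ρ)) = 26.8·0.001883/(2·0.3622) = 0.06967 hr

Final: 0.06967 hr
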